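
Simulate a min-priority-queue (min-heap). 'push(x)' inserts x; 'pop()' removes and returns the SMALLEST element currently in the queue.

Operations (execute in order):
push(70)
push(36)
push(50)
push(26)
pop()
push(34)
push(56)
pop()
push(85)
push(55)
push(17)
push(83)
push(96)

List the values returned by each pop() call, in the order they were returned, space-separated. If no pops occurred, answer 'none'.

Answer: 26 34

Derivation:
push(70): heap contents = [70]
push(36): heap contents = [36, 70]
push(50): heap contents = [36, 50, 70]
push(26): heap contents = [26, 36, 50, 70]
pop() → 26: heap contents = [36, 50, 70]
push(34): heap contents = [34, 36, 50, 70]
push(56): heap contents = [34, 36, 50, 56, 70]
pop() → 34: heap contents = [36, 50, 56, 70]
push(85): heap contents = [36, 50, 56, 70, 85]
push(55): heap contents = [36, 50, 55, 56, 70, 85]
push(17): heap contents = [17, 36, 50, 55, 56, 70, 85]
push(83): heap contents = [17, 36, 50, 55, 56, 70, 83, 85]
push(96): heap contents = [17, 36, 50, 55, 56, 70, 83, 85, 96]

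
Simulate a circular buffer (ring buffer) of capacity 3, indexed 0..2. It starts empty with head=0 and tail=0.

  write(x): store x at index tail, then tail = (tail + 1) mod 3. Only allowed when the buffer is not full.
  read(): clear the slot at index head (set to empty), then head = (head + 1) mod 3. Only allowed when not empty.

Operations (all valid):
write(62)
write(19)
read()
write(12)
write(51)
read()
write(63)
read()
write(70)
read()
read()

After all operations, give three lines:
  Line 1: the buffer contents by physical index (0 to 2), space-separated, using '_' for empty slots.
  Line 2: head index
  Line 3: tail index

Answer: _ _ 70
2
0

Derivation:
write(62): buf=[62 _ _], head=0, tail=1, size=1
write(19): buf=[62 19 _], head=0, tail=2, size=2
read(): buf=[_ 19 _], head=1, tail=2, size=1
write(12): buf=[_ 19 12], head=1, tail=0, size=2
write(51): buf=[51 19 12], head=1, tail=1, size=3
read(): buf=[51 _ 12], head=2, tail=1, size=2
write(63): buf=[51 63 12], head=2, tail=2, size=3
read(): buf=[51 63 _], head=0, tail=2, size=2
write(70): buf=[51 63 70], head=0, tail=0, size=3
read(): buf=[_ 63 70], head=1, tail=0, size=2
read(): buf=[_ _ 70], head=2, tail=0, size=1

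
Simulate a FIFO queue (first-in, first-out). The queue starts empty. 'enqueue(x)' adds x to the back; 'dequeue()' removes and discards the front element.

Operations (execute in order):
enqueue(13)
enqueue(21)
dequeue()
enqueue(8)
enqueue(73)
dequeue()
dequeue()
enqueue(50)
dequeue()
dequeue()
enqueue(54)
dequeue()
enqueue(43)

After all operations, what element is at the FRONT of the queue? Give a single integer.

enqueue(13): queue = [13]
enqueue(21): queue = [13, 21]
dequeue(): queue = [21]
enqueue(8): queue = [21, 8]
enqueue(73): queue = [21, 8, 73]
dequeue(): queue = [8, 73]
dequeue(): queue = [73]
enqueue(50): queue = [73, 50]
dequeue(): queue = [50]
dequeue(): queue = []
enqueue(54): queue = [54]
dequeue(): queue = []
enqueue(43): queue = [43]

Answer: 43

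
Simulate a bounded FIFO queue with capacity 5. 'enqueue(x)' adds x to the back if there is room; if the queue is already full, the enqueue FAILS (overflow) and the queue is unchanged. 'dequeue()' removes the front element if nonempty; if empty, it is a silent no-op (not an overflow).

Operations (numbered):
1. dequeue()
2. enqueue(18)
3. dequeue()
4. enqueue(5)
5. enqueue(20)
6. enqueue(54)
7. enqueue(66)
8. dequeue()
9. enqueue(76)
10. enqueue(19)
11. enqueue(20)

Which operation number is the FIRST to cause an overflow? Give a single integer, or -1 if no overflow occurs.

Answer: 11

Derivation:
1. dequeue(): empty, no-op, size=0
2. enqueue(18): size=1
3. dequeue(): size=0
4. enqueue(5): size=1
5. enqueue(20): size=2
6. enqueue(54): size=3
7. enqueue(66): size=4
8. dequeue(): size=3
9. enqueue(76): size=4
10. enqueue(19): size=5
11. enqueue(20): size=5=cap → OVERFLOW (fail)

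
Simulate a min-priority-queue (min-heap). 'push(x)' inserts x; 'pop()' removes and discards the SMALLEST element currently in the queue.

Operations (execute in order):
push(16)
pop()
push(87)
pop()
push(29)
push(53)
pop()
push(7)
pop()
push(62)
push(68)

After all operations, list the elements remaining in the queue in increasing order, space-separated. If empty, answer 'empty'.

push(16): heap contents = [16]
pop() → 16: heap contents = []
push(87): heap contents = [87]
pop() → 87: heap contents = []
push(29): heap contents = [29]
push(53): heap contents = [29, 53]
pop() → 29: heap contents = [53]
push(7): heap contents = [7, 53]
pop() → 7: heap contents = [53]
push(62): heap contents = [53, 62]
push(68): heap contents = [53, 62, 68]

Answer: 53 62 68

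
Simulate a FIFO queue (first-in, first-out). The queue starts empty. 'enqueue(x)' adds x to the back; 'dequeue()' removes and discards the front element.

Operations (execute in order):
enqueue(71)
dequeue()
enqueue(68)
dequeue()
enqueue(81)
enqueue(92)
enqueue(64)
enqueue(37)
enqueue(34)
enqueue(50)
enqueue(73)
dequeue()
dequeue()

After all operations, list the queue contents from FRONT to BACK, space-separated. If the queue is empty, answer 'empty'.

Answer: 64 37 34 50 73

Derivation:
enqueue(71): [71]
dequeue(): []
enqueue(68): [68]
dequeue(): []
enqueue(81): [81]
enqueue(92): [81, 92]
enqueue(64): [81, 92, 64]
enqueue(37): [81, 92, 64, 37]
enqueue(34): [81, 92, 64, 37, 34]
enqueue(50): [81, 92, 64, 37, 34, 50]
enqueue(73): [81, 92, 64, 37, 34, 50, 73]
dequeue(): [92, 64, 37, 34, 50, 73]
dequeue(): [64, 37, 34, 50, 73]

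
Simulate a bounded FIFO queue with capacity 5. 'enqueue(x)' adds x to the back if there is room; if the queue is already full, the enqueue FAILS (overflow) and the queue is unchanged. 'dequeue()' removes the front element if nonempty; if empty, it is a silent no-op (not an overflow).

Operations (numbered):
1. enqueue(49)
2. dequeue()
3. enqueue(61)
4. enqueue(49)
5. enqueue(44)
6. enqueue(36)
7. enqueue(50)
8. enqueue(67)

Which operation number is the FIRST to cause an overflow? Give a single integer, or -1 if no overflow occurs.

1. enqueue(49): size=1
2. dequeue(): size=0
3. enqueue(61): size=1
4. enqueue(49): size=2
5. enqueue(44): size=3
6. enqueue(36): size=4
7. enqueue(50): size=5
8. enqueue(67): size=5=cap → OVERFLOW (fail)

Answer: 8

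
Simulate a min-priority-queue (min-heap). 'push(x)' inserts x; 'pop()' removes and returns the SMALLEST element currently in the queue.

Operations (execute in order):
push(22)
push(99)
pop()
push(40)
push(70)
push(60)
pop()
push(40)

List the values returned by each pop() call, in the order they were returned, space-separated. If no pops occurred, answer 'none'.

Answer: 22 40

Derivation:
push(22): heap contents = [22]
push(99): heap contents = [22, 99]
pop() → 22: heap contents = [99]
push(40): heap contents = [40, 99]
push(70): heap contents = [40, 70, 99]
push(60): heap contents = [40, 60, 70, 99]
pop() → 40: heap contents = [60, 70, 99]
push(40): heap contents = [40, 60, 70, 99]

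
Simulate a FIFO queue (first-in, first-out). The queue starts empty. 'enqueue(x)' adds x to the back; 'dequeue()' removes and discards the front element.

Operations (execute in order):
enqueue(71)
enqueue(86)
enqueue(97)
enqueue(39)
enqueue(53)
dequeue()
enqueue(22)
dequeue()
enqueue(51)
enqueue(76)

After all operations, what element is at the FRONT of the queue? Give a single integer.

enqueue(71): queue = [71]
enqueue(86): queue = [71, 86]
enqueue(97): queue = [71, 86, 97]
enqueue(39): queue = [71, 86, 97, 39]
enqueue(53): queue = [71, 86, 97, 39, 53]
dequeue(): queue = [86, 97, 39, 53]
enqueue(22): queue = [86, 97, 39, 53, 22]
dequeue(): queue = [97, 39, 53, 22]
enqueue(51): queue = [97, 39, 53, 22, 51]
enqueue(76): queue = [97, 39, 53, 22, 51, 76]

Answer: 97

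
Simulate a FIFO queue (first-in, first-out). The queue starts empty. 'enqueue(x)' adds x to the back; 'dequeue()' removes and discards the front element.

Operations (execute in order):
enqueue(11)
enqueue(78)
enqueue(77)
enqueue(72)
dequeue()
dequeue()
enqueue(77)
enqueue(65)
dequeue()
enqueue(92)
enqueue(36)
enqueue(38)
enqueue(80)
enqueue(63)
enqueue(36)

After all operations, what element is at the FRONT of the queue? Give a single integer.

enqueue(11): queue = [11]
enqueue(78): queue = [11, 78]
enqueue(77): queue = [11, 78, 77]
enqueue(72): queue = [11, 78, 77, 72]
dequeue(): queue = [78, 77, 72]
dequeue(): queue = [77, 72]
enqueue(77): queue = [77, 72, 77]
enqueue(65): queue = [77, 72, 77, 65]
dequeue(): queue = [72, 77, 65]
enqueue(92): queue = [72, 77, 65, 92]
enqueue(36): queue = [72, 77, 65, 92, 36]
enqueue(38): queue = [72, 77, 65, 92, 36, 38]
enqueue(80): queue = [72, 77, 65, 92, 36, 38, 80]
enqueue(63): queue = [72, 77, 65, 92, 36, 38, 80, 63]
enqueue(36): queue = [72, 77, 65, 92, 36, 38, 80, 63, 36]

Answer: 72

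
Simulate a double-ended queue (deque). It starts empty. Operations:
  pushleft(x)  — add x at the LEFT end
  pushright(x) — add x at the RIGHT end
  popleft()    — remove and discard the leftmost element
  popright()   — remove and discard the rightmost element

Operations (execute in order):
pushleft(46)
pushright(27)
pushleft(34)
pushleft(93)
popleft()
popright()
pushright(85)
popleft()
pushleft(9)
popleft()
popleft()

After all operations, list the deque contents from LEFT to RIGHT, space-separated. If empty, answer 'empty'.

pushleft(46): [46]
pushright(27): [46, 27]
pushleft(34): [34, 46, 27]
pushleft(93): [93, 34, 46, 27]
popleft(): [34, 46, 27]
popright(): [34, 46]
pushright(85): [34, 46, 85]
popleft(): [46, 85]
pushleft(9): [9, 46, 85]
popleft(): [46, 85]
popleft(): [85]

Answer: 85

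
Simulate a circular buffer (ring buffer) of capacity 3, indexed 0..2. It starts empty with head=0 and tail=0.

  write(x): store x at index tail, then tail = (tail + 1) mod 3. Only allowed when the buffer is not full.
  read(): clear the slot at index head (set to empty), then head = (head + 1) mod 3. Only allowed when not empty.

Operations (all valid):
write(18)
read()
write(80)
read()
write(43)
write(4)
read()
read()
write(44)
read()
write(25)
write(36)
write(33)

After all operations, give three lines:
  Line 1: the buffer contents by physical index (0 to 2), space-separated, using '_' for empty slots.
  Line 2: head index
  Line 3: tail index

Answer: 36 33 25
2
2

Derivation:
write(18): buf=[18 _ _], head=0, tail=1, size=1
read(): buf=[_ _ _], head=1, tail=1, size=0
write(80): buf=[_ 80 _], head=1, tail=2, size=1
read(): buf=[_ _ _], head=2, tail=2, size=0
write(43): buf=[_ _ 43], head=2, tail=0, size=1
write(4): buf=[4 _ 43], head=2, tail=1, size=2
read(): buf=[4 _ _], head=0, tail=1, size=1
read(): buf=[_ _ _], head=1, tail=1, size=0
write(44): buf=[_ 44 _], head=1, tail=2, size=1
read(): buf=[_ _ _], head=2, tail=2, size=0
write(25): buf=[_ _ 25], head=2, tail=0, size=1
write(36): buf=[36 _ 25], head=2, tail=1, size=2
write(33): buf=[36 33 25], head=2, tail=2, size=3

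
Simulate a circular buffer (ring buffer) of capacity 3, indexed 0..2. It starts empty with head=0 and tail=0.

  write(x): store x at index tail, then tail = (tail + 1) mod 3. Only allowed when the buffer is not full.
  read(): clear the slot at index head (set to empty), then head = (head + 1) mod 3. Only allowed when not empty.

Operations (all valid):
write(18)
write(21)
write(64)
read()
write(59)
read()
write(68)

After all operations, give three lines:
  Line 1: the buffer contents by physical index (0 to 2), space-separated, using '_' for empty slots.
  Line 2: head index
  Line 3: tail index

Answer: 59 68 64
2
2

Derivation:
write(18): buf=[18 _ _], head=0, tail=1, size=1
write(21): buf=[18 21 _], head=0, tail=2, size=2
write(64): buf=[18 21 64], head=0, tail=0, size=3
read(): buf=[_ 21 64], head=1, tail=0, size=2
write(59): buf=[59 21 64], head=1, tail=1, size=3
read(): buf=[59 _ 64], head=2, tail=1, size=2
write(68): buf=[59 68 64], head=2, tail=2, size=3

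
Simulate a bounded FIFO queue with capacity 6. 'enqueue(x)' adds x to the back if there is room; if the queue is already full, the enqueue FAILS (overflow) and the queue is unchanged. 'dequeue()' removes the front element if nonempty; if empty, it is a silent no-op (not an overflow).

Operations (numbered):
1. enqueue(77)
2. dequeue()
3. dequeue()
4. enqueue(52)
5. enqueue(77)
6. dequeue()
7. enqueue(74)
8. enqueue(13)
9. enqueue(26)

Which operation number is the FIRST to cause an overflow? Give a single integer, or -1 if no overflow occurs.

Answer: -1

Derivation:
1. enqueue(77): size=1
2. dequeue(): size=0
3. dequeue(): empty, no-op, size=0
4. enqueue(52): size=1
5. enqueue(77): size=2
6. dequeue(): size=1
7. enqueue(74): size=2
8. enqueue(13): size=3
9. enqueue(26): size=4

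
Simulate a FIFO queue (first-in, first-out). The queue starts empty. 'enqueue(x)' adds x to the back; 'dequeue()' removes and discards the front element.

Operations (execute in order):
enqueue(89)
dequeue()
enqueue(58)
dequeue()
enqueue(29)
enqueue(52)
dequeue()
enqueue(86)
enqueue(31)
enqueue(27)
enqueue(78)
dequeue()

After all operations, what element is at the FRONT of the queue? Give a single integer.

Answer: 86

Derivation:
enqueue(89): queue = [89]
dequeue(): queue = []
enqueue(58): queue = [58]
dequeue(): queue = []
enqueue(29): queue = [29]
enqueue(52): queue = [29, 52]
dequeue(): queue = [52]
enqueue(86): queue = [52, 86]
enqueue(31): queue = [52, 86, 31]
enqueue(27): queue = [52, 86, 31, 27]
enqueue(78): queue = [52, 86, 31, 27, 78]
dequeue(): queue = [86, 31, 27, 78]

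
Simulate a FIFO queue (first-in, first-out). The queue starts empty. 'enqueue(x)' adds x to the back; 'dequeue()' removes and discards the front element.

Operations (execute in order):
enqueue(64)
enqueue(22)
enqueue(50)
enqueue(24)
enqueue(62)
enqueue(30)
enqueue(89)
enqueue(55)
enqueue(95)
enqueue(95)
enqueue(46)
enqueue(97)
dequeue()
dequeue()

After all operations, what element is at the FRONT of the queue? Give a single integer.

enqueue(64): queue = [64]
enqueue(22): queue = [64, 22]
enqueue(50): queue = [64, 22, 50]
enqueue(24): queue = [64, 22, 50, 24]
enqueue(62): queue = [64, 22, 50, 24, 62]
enqueue(30): queue = [64, 22, 50, 24, 62, 30]
enqueue(89): queue = [64, 22, 50, 24, 62, 30, 89]
enqueue(55): queue = [64, 22, 50, 24, 62, 30, 89, 55]
enqueue(95): queue = [64, 22, 50, 24, 62, 30, 89, 55, 95]
enqueue(95): queue = [64, 22, 50, 24, 62, 30, 89, 55, 95, 95]
enqueue(46): queue = [64, 22, 50, 24, 62, 30, 89, 55, 95, 95, 46]
enqueue(97): queue = [64, 22, 50, 24, 62, 30, 89, 55, 95, 95, 46, 97]
dequeue(): queue = [22, 50, 24, 62, 30, 89, 55, 95, 95, 46, 97]
dequeue(): queue = [50, 24, 62, 30, 89, 55, 95, 95, 46, 97]

Answer: 50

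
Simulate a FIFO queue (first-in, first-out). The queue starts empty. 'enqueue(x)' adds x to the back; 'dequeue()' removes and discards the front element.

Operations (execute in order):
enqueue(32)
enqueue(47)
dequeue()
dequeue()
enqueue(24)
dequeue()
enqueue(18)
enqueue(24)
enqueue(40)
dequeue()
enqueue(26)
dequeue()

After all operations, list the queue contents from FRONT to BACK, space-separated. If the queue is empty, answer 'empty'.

enqueue(32): [32]
enqueue(47): [32, 47]
dequeue(): [47]
dequeue(): []
enqueue(24): [24]
dequeue(): []
enqueue(18): [18]
enqueue(24): [18, 24]
enqueue(40): [18, 24, 40]
dequeue(): [24, 40]
enqueue(26): [24, 40, 26]
dequeue(): [40, 26]

Answer: 40 26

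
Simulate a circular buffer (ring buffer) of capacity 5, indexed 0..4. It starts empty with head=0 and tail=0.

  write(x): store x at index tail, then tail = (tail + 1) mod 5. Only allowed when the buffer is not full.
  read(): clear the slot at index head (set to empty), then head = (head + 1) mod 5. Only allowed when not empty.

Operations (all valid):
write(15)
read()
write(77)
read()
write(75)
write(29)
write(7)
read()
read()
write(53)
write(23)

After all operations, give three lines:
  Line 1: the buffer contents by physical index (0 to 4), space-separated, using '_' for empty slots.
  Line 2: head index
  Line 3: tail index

write(15): buf=[15 _ _ _ _], head=0, tail=1, size=1
read(): buf=[_ _ _ _ _], head=1, tail=1, size=0
write(77): buf=[_ 77 _ _ _], head=1, tail=2, size=1
read(): buf=[_ _ _ _ _], head=2, tail=2, size=0
write(75): buf=[_ _ 75 _ _], head=2, tail=3, size=1
write(29): buf=[_ _ 75 29 _], head=2, tail=4, size=2
write(7): buf=[_ _ 75 29 7], head=2, tail=0, size=3
read(): buf=[_ _ _ 29 7], head=3, tail=0, size=2
read(): buf=[_ _ _ _ 7], head=4, tail=0, size=1
write(53): buf=[53 _ _ _ 7], head=4, tail=1, size=2
write(23): buf=[53 23 _ _ 7], head=4, tail=2, size=3

Answer: 53 23 _ _ 7
4
2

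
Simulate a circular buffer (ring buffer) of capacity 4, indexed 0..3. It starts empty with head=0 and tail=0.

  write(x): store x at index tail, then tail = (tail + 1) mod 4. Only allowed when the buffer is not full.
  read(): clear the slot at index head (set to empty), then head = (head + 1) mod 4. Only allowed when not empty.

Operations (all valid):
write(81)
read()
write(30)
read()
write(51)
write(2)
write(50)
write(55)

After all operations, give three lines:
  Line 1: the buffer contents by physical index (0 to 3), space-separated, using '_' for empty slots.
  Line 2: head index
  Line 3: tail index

Answer: 50 55 51 2
2
2

Derivation:
write(81): buf=[81 _ _ _], head=0, tail=1, size=1
read(): buf=[_ _ _ _], head=1, tail=1, size=0
write(30): buf=[_ 30 _ _], head=1, tail=2, size=1
read(): buf=[_ _ _ _], head=2, tail=2, size=0
write(51): buf=[_ _ 51 _], head=2, tail=3, size=1
write(2): buf=[_ _ 51 2], head=2, tail=0, size=2
write(50): buf=[50 _ 51 2], head=2, tail=1, size=3
write(55): buf=[50 55 51 2], head=2, tail=2, size=4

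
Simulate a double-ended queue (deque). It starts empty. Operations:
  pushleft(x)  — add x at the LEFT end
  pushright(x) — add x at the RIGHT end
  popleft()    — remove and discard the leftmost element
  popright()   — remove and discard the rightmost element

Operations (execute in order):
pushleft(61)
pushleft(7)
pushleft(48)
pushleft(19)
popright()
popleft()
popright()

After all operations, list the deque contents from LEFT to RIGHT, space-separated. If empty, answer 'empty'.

Answer: 48

Derivation:
pushleft(61): [61]
pushleft(7): [7, 61]
pushleft(48): [48, 7, 61]
pushleft(19): [19, 48, 7, 61]
popright(): [19, 48, 7]
popleft(): [48, 7]
popright(): [48]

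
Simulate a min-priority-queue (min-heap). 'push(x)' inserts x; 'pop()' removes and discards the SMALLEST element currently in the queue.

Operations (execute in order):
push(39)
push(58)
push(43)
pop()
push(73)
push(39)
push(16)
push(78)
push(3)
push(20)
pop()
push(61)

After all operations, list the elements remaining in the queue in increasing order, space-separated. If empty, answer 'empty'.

Answer: 16 20 39 43 58 61 73 78

Derivation:
push(39): heap contents = [39]
push(58): heap contents = [39, 58]
push(43): heap contents = [39, 43, 58]
pop() → 39: heap contents = [43, 58]
push(73): heap contents = [43, 58, 73]
push(39): heap contents = [39, 43, 58, 73]
push(16): heap contents = [16, 39, 43, 58, 73]
push(78): heap contents = [16, 39, 43, 58, 73, 78]
push(3): heap contents = [3, 16, 39, 43, 58, 73, 78]
push(20): heap contents = [3, 16, 20, 39, 43, 58, 73, 78]
pop() → 3: heap contents = [16, 20, 39, 43, 58, 73, 78]
push(61): heap contents = [16, 20, 39, 43, 58, 61, 73, 78]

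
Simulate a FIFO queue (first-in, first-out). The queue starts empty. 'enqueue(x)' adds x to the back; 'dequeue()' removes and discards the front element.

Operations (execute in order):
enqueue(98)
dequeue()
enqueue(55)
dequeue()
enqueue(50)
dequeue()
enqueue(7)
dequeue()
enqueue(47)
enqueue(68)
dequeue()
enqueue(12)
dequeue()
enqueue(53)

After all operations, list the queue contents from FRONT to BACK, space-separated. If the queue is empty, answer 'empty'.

Answer: 12 53

Derivation:
enqueue(98): [98]
dequeue(): []
enqueue(55): [55]
dequeue(): []
enqueue(50): [50]
dequeue(): []
enqueue(7): [7]
dequeue(): []
enqueue(47): [47]
enqueue(68): [47, 68]
dequeue(): [68]
enqueue(12): [68, 12]
dequeue(): [12]
enqueue(53): [12, 53]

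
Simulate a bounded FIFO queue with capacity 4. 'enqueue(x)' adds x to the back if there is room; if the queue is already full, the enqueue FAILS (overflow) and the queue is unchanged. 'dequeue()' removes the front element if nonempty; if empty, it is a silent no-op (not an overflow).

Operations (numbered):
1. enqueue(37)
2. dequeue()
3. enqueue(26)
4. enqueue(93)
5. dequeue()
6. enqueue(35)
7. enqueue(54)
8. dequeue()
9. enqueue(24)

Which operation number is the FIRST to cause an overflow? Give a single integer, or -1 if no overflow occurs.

Answer: -1

Derivation:
1. enqueue(37): size=1
2. dequeue(): size=0
3. enqueue(26): size=1
4. enqueue(93): size=2
5. dequeue(): size=1
6. enqueue(35): size=2
7. enqueue(54): size=3
8. dequeue(): size=2
9. enqueue(24): size=3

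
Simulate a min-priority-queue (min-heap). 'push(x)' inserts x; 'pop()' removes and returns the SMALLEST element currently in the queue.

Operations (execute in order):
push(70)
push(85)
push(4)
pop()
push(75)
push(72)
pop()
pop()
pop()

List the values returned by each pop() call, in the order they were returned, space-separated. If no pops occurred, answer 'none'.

Answer: 4 70 72 75

Derivation:
push(70): heap contents = [70]
push(85): heap contents = [70, 85]
push(4): heap contents = [4, 70, 85]
pop() → 4: heap contents = [70, 85]
push(75): heap contents = [70, 75, 85]
push(72): heap contents = [70, 72, 75, 85]
pop() → 70: heap contents = [72, 75, 85]
pop() → 72: heap contents = [75, 85]
pop() → 75: heap contents = [85]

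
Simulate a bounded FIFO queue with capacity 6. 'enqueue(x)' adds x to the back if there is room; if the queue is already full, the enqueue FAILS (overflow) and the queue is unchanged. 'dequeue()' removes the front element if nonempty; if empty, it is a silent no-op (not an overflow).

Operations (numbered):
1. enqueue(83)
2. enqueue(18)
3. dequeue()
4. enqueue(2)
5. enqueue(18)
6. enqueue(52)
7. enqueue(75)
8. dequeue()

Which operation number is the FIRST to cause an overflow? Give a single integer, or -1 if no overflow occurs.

1. enqueue(83): size=1
2. enqueue(18): size=2
3. dequeue(): size=1
4. enqueue(2): size=2
5. enqueue(18): size=3
6. enqueue(52): size=4
7. enqueue(75): size=5
8. dequeue(): size=4

Answer: -1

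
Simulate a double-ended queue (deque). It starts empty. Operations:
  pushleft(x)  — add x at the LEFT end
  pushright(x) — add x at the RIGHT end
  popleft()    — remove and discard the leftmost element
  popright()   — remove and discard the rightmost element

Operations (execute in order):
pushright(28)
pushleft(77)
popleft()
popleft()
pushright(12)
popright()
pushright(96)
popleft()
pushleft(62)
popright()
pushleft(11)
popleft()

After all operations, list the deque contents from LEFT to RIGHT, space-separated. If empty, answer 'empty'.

pushright(28): [28]
pushleft(77): [77, 28]
popleft(): [28]
popleft(): []
pushright(12): [12]
popright(): []
pushright(96): [96]
popleft(): []
pushleft(62): [62]
popright(): []
pushleft(11): [11]
popleft(): []

Answer: empty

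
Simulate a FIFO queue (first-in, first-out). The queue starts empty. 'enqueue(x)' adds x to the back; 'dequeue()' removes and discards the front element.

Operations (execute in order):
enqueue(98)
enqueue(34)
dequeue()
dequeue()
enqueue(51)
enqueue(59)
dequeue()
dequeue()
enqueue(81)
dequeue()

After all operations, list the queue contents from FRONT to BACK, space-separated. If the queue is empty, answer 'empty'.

Answer: empty

Derivation:
enqueue(98): [98]
enqueue(34): [98, 34]
dequeue(): [34]
dequeue(): []
enqueue(51): [51]
enqueue(59): [51, 59]
dequeue(): [59]
dequeue(): []
enqueue(81): [81]
dequeue(): []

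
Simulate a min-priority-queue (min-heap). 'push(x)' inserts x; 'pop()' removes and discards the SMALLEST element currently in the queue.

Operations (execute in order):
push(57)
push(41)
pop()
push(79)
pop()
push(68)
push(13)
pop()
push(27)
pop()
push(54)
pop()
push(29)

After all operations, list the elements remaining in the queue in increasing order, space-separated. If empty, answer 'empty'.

push(57): heap contents = [57]
push(41): heap contents = [41, 57]
pop() → 41: heap contents = [57]
push(79): heap contents = [57, 79]
pop() → 57: heap contents = [79]
push(68): heap contents = [68, 79]
push(13): heap contents = [13, 68, 79]
pop() → 13: heap contents = [68, 79]
push(27): heap contents = [27, 68, 79]
pop() → 27: heap contents = [68, 79]
push(54): heap contents = [54, 68, 79]
pop() → 54: heap contents = [68, 79]
push(29): heap contents = [29, 68, 79]

Answer: 29 68 79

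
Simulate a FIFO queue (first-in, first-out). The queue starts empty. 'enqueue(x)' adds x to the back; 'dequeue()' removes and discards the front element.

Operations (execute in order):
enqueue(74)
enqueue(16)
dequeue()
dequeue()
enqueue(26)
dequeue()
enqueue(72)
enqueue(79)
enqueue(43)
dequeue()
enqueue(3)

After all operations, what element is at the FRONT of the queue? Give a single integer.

enqueue(74): queue = [74]
enqueue(16): queue = [74, 16]
dequeue(): queue = [16]
dequeue(): queue = []
enqueue(26): queue = [26]
dequeue(): queue = []
enqueue(72): queue = [72]
enqueue(79): queue = [72, 79]
enqueue(43): queue = [72, 79, 43]
dequeue(): queue = [79, 43]
enqueue(3): queue = [79, 43, 3]

Answer: 79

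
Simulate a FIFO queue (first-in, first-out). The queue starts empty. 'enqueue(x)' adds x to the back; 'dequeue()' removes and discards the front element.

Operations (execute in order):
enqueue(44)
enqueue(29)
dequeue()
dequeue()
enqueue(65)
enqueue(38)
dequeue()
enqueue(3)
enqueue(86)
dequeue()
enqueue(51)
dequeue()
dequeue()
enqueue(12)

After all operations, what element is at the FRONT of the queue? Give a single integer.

Answer: 51

Derivation:
enqueue(44): queue = [44]
enqueue(29): queue = [44, 29]
dequeue(): queue = [29]
dequeue(): queue = []
enqueue(65): queue = [65]
enqueue(38): queue = [65, 38]
dequeue(): queue = [38]
enqueue(3): queue = [38, 3]
enqueue(86): queue = [38, 3, 86]
dequeue(): queue = [3, 86]
enqueue(51): queue = [3, 86, 51]
dequeue(): queue = [86, 51]
dequeue(): queue = [51]
enqueue(12): queue = [51, 12]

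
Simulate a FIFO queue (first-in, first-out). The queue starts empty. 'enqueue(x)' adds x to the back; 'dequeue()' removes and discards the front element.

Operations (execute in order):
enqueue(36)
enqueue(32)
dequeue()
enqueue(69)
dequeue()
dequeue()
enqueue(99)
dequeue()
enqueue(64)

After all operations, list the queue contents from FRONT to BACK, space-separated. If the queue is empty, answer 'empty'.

Answer: 64

Derivation:
enqueue(36): [36]
enqueue(32): [36, 32]
dequeue(): [32]
enqueue(69): [32, 69]
dequeue(): [69]
dequeue(): []
enqueue(99): [99]
dequeue(): []
enqueue(64): [64]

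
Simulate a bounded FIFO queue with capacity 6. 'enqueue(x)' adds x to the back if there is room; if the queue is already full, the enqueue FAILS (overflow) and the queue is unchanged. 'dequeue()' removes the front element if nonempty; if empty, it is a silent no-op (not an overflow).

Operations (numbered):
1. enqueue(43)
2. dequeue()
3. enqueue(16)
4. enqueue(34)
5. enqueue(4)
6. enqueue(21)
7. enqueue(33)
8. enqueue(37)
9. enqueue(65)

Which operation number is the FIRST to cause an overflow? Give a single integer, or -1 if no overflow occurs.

Answer: 9

Derivation:
1. enqueue(43): size=1
2. dequeue(): size=0
3. enqueue(16): size=1
4. enqueue(34): size=2
5. enqueue(4): size=3
6. enqueue(21): size=4
7. enqueue(33): size=5
8. enqueue(37): size=6
9. enqueue(65): size=6=cap → OVERFLOW (fail)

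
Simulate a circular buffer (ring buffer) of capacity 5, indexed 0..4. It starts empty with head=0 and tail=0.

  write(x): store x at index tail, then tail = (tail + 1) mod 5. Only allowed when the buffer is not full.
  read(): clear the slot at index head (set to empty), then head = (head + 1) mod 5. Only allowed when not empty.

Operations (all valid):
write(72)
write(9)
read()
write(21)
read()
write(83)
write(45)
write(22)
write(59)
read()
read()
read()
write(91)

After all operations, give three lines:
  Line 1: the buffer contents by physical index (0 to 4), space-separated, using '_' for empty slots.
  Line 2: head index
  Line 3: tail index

Answer: 22 59 91 _ _
0
3

Derivation:
write(72): buf=[72 _ _ _ _], head=0, tail=1, size=1
write(9): buf=[72 9 _ _ _], head=0, tail=2, size=2
read(): buf=[_ 9 _ _ _], head=1, tail=2, size=1
write(21): buf=[_ 9 21 _ _], head=1, tail=3, size=2
read(): buf=[_ _ 21 _ _], head=2, tail=3, size=1
write(83): buf=[_ _ 21 83 _], head=2, tail=4, size=2
write(45): buf=[_ _ 21 83 45], head=2, tail=0, size=3
write(22): buf=[22 _ 21 83 45], head=2, tail=1, size=4
write(59): buf=[22 59 21 83 45], head=2, tail=2, size=5
read(): buf=[22 59 _ 83 45], head=3, tail=2, size=4
read(): buf=[22 59 _ _ 45], head=4, tail=2, size=3
read(): buf=[22 59 _ _ _], head=0, tail=2, size=2
write(91): buf=[22 59 91 _ _], head=0, tail=3, size=3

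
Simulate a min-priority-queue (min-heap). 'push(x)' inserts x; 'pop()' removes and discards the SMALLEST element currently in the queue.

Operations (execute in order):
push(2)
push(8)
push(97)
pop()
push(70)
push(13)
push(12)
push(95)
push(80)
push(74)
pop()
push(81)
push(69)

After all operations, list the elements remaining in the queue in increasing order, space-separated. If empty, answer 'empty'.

push(2): heap contents = [2]
push(8): heap contents = [2, 8]
push(97): heap contents = [2, 8, 97]
pop() → 2: heap contents = [8, 97]
push(70): heap contents = [8, 70, 97]
push(13): heap contents = [8, 13, 70, 97]
push(12): heap contents = [8, 12, 13, 70, 97]
push(95): heap contents = [8, 12, 13, 70, 95, 97]
push(80): heap contents = [8, 12, 13, 70, 80, 95, 97]
push(74): heap contents = [8, 12, 13, 70, 74, 80, 95, 97]
pop() → 8: heap contents = [12, 13, 70, 74, 80, 95, 97]
push(81): heap contents = [12, 13, 70, 74, 80, 81, 95, 97]
push(69): heap contents = [12, 13, 69, 70, 74, 80, 81, 95, 97]

Answer: 12 13 69 70 74 80 81 95 97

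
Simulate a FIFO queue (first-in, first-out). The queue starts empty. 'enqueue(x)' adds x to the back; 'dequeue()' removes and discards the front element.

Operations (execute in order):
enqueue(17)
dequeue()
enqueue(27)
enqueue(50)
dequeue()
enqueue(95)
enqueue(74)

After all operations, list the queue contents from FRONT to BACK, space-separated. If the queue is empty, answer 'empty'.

Answer: 50 95 74

Derivation:
enqueue(17): [17]
dequeue(): []
enqueue(27): [27]
enqueue(50): [27, 50]
dequeue(): [50]
enqueue(95): [50, 95]
enqueue(74): [50, 95, 74]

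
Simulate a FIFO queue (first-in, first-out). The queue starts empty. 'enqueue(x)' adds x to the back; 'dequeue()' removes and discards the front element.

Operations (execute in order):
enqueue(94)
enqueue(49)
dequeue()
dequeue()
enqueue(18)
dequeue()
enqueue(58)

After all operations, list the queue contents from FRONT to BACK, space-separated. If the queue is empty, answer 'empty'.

Answer: 58

Derivation:
enqueue(94): [94]
enqueue(49): [94, 49]
dequeue(): [49]
dequeue(): []
enqueue(18): [18]
dequeue(): []
enqueue(58): [58]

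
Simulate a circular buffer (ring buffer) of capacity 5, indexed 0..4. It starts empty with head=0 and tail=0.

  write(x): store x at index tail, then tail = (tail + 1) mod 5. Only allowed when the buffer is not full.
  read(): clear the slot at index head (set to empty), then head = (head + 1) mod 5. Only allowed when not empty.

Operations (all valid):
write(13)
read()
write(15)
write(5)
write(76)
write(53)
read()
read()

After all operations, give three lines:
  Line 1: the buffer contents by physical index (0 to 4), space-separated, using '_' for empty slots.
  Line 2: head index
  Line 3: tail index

Answer: _ _ _ 76 53
3
0

Derivation:
write(13): buf=[13 _ _ _ _], head=0, tail=1, size=1
read(): buf=[_ _ _ _ _], head=1, tail=1, size=0
write(15): buf=[_ 15 _ _ _], head=1, tail=2, size=1
write(5): buf=[_ 15 5 _ _], head=1, tail=3, size=2
write(76): buf=[_ 15 5 76 _], head=1, tail=4, size=3
write(53): buf=[_ 15 5 76 53], head=1, tail=0, size=4
read(): buf=[_ _ 5 76 53], head=2, tail=0, size=3
read(): buf=[_ _ _ 76 53], head=3, tail=0, size=2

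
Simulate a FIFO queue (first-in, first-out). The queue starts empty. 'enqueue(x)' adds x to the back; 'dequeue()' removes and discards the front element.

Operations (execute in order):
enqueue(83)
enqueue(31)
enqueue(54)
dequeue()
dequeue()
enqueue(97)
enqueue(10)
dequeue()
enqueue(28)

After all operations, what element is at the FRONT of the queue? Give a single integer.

enqueue(83): queue = [83]
enqueue(31): queue = [83, 31]
enqueue(54): queue = [83, 31, 54]
dequeue(): queue = [31, 54]
dequeue(): queue = [54]
enqueue(97): queue = [54, 97]
enqueue(10): queue = [54, 97, 10]
dequeue(): queue = [97, 10]
enqueue(28): queue = [97, 10, 28]

Answer: 97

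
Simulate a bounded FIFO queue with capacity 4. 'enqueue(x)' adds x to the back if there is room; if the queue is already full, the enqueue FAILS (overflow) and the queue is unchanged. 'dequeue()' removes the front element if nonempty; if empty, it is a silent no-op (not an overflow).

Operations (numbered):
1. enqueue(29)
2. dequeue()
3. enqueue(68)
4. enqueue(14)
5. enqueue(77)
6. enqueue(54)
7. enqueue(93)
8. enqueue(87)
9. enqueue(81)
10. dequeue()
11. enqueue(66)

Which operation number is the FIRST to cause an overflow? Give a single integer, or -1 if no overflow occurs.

1. enqueue(29): size=1
2. dequeue(): size=0
3. enqueue(68): size=1
4. enqueue(14): size=2
5. enqueue(77): size=3
6. enqueue(54): size=4
7. enqueue(93): size=4=cap → OVERFLOW (fail)
8. enqueue(87): size=4=cap → OVERFLOW (fail)
9. enqueue(81): size=4=cap → OVERFLOW (fail)
10. dequeue(): size=3
11. enqueue(66): size=4

Answer: 7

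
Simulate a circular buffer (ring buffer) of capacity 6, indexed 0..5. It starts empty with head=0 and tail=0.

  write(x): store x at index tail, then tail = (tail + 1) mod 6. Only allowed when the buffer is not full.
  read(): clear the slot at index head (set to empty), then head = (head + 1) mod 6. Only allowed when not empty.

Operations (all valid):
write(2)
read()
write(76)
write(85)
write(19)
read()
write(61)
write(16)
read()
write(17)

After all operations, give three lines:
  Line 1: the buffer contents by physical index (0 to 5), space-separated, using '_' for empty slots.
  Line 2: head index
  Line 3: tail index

Answer: 17 _ _ 19 61 16
3
1

Derivation:
write(2): buf=[2 _ _ _ _ _], head=0, tail=1, size=1
read(): buf=[_ _ _ _ _ _], head=1, tail=1, size=0
write(76): buf=[_ 76 _ _ _ _], head=1, tail=2, size=1
write(85): buf=[_ 76 85 _ _ _], head=1, tail=3, size=2
write(19): buf=[_ 76 85 19 _ _], head=1, tail=4, size=3
read(): buf=[_ _ 85 19 _ _], head=2, tail=4, size=2
write(61): buf=[_ _ 85 19 61 _], head=2, tail=5, size=3
write(16): buf=[_ _ 85 19 61 16], head=2, tail=0, size=4
read(): buf=[_ _ _ 19 61 16], head=3, tail=0, size=3
write(17): buf=[17 _ _ 19 61 16], head=3, tail=1, size=4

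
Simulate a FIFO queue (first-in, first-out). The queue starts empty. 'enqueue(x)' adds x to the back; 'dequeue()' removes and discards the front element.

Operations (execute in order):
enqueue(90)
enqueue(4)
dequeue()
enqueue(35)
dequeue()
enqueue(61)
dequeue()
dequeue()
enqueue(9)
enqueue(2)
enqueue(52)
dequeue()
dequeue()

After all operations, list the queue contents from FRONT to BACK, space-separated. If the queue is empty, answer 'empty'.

enqueue(90): [90]
enqueue(4): [90, 4]
dequeue(): [4]
enqueue(35): [4, 35]
dequeue(): [35]
enqueue(61): [35, 61]
dequeue(): [61]
dequeue(): []
enqueue(9): [9]
enqueue(2): [9, 2]
enqueue(52): [9, 2, 52]
dequeue(): [2, 52]
dequeue(): [52]

Answer: 52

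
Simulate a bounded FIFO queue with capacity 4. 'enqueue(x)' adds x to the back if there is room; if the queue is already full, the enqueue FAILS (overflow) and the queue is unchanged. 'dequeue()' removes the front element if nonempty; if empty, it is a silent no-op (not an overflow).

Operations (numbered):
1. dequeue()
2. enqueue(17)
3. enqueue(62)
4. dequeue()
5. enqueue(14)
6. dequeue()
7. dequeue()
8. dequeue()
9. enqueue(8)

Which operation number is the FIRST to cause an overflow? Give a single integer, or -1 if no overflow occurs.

Answer: -1

Derivation:
1. dequeue(): empty, no-op, size=0
2. enqueue(17): size=1
3. enqueue(62): size=2
4. dequeue(): size=1
5. enqueue(14): size=2
6. dequeue(): size=1
7. dequeue(): size=0
8. dequeue(): empty, no-op, size=0
9. enqueue(8): size=1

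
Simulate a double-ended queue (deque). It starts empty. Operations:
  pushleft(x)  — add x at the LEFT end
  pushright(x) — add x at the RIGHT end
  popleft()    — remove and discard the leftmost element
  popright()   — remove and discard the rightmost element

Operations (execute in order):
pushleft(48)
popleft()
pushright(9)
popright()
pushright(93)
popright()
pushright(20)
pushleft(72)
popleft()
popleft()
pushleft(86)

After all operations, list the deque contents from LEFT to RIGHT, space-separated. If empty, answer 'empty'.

pushleft(48): [48]
popleft(): []
pushright(9): [9]
popright(): []
pushright(93): [93]
popright(): []
pushright(20): [20]
pushleft(72): [72, 20]
popleft(): [20]
popleft(): []
pushleft(86): [86]

Answer: 86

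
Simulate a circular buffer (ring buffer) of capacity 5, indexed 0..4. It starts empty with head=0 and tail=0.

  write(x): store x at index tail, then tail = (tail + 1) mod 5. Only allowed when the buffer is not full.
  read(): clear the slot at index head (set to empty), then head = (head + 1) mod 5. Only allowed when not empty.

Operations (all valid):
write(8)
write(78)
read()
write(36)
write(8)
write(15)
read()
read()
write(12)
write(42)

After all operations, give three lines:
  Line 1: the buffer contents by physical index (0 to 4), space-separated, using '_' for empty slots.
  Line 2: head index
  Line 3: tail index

Answer: 12 42 _ 8 15
3
2

Derivation:
write(8): buf=[8 _ _ _ _], head=0, tail=1, size=1
write(78): buf=[8 78 _ _ _], head=0, tail=2, size=2
read(): buf=[_ 78 _ _ _], head=1, tail=2, size=1
write(36): buf=[_ 78 36 _ _], head=1, tail=3, size=2
write(8): buf=[_ 78 36 8 _], head=1, tail=4, size=3
write(15): buf=[_ 78 36 8 15], head=1, tail=0, size=4
read(): buf=[_ _ 36 8 15], head=2, tail=0, size=3
read(): buf=[_ _ _ 8 15], head=3, tail=0, size=2
write(12): buf=[12 _ _ 8 15], head=3, tail=1, size=3
write(42): buf=[12 42 _ 8 15], head=3, tail=2, size=4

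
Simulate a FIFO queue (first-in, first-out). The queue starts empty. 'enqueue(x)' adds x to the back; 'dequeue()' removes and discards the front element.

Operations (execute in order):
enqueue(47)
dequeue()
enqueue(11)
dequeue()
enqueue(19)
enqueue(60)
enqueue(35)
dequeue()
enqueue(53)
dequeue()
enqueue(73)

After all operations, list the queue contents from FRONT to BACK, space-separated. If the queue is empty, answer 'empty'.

enqueue(47): [47]
dequeue(): []
enqueue(11): [11]
dequeue(): []
enqueue(19): [19]
enqueue(60): [19, 60]
enqueue(35): [19, 60, 35]
dequeue(): [60, 35]
enqueue(53): [60, 35, 53]
dequeue(): [35, 53]
enqueue(73): [35, 53, 73]

Answer: 35 53 73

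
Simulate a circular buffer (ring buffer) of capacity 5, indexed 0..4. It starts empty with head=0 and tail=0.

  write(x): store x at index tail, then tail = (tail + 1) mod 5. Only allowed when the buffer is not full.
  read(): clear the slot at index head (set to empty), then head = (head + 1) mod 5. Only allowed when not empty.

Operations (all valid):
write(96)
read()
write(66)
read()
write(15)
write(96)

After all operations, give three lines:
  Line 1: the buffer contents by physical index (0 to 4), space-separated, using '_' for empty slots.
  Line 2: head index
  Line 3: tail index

Answer: _ _ 15 96 _
2
4

Derivation:
write(96): buf=[96 _ _ _ _], head=0, tail=1, size=1
read(): buf=[_ _ _ _ _], head=1, tail=1, size=0
write(66): buf=[_ 66 _ _ _], head=1, tail=2, size=1
read(): buf=[_ _ _ _ _], head=2, tail=2, size=0
write(15): buf=[_ _ 15 _ _], head=2, tail=3, size=1
write(96): buf=[_ _ 15 96 _], head=2, tail=4, size=2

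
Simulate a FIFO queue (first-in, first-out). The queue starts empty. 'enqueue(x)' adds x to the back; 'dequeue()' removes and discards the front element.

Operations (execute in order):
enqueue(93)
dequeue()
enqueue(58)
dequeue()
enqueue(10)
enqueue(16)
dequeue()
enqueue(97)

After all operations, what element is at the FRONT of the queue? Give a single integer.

Answer: 16

Derivation:
enqueue(93): queue = [93]
dequeue(): queue = []
enqueue(58): queue = [58]
dequeue(): queue = []
enqueue(10): queue = [10]
enqueue(16): queue = [10, 16]
dequeue(): queue = [16]
enqueue(97): queue = [16, 97]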